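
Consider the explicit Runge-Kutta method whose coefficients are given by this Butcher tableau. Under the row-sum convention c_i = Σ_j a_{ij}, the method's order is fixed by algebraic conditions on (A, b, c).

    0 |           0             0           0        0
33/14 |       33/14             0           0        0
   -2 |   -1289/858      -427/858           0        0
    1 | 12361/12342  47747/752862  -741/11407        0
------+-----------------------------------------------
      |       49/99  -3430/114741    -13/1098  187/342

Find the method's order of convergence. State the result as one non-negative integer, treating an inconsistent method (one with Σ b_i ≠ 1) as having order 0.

b = (49/99, -3430/114741, -13/1098, 187/342)
c = (0, 33/14, -2, 1)
Ac = (0, 0, -61/52, 19/68)
Σ b_i: 49/99·1 + (-3430/114741)·1 + (-13/1098)·1 + 187/342·1 = 1 ✓
b·c: (-3430/114741)·33/14 + (-13/1098)·(-2) + 187/342·1 = 1/2 ✓
b·c²: (-3430/114741)·1089/196 + (-13/1098)·4 + 187/342·1 = 1/3 ✓
b·Ac: (-13/1098)·(-61/52) + 187/342·19/68 = 1/6 ✓
b·c³: (-3430/114741)·35937/2744 + (-13/1098)·(-8) + 187/342·1 = 1/4 ✓
b·(c∘Ac): (-13/1098)·61/26 + 187/342·19/68 = 1/8 ✓
b·Ac²: (-13/1098)·(-2013/728) + 187/342·57/616 = 1/12 ✓
b·A²c: 187/342·57/748 = 1/24 ✓; 4 stages ⇒ order 4.

4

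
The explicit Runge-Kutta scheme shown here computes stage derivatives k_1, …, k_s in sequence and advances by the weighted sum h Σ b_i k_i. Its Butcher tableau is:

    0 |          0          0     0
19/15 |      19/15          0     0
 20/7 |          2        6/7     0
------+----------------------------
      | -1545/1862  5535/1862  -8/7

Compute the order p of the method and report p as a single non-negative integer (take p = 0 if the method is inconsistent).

b = (-1545/1862, 5535/1862, -8/7)
c = (0, 19/15, 20/7)
Ac = (0, 0, 38/35)
Σ b_i: (-1545/1862)·1 + 5535/1862·1 + (-8/7)·1 = 1 ✓
b·c: 5535/1862·19/15 + (-8/7)·20/7 = 1/2 ✓
b·c²: 5535/1862·361/225 + (-8/7)·400/49 = -15641/3430 ≠ 1/3 ⇒ order 2.
b·Ac: (-8/7)·38/35 = -304/245 ≠ 1/6

2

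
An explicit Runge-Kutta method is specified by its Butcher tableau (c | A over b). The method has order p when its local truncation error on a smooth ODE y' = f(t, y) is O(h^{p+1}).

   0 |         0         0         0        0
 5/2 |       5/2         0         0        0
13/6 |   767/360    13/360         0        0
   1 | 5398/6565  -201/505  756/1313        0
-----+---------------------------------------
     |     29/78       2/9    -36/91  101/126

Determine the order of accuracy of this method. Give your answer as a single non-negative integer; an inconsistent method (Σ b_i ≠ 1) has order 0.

b = (29/78, 2/9, -36/91, 101/126)
c = (0, 5/2, 13/6, 1)
Ac = (0, 0, 13/144, 51/202)
Σ b_i: 29/78·1 + 2/9·1 + (-36/91)·1 + 101/126·1 = 1 ✓
b·c: 2/9·5/2 + (-36/91)·13/6 + 101/126·1 = 1/2 ✓
b·c²: 2/9·25/4 + (-36/91)·169/36 + 101/126·1 = 1/3 ✓
b·Ac: (-36/91)·13/144 + 101/126·51/202 = 1/6 ✓
b·c³: 2/9·125/8 + (-36/91)·2197/216 + 101/126·1 = 1/4 ✓
b·(c∘Ac): (-36/91)·169/864 + 101/126·51/202 = 1/8 ✓
b·Ac²: (-36/91)·65/288 + 101/126·87/404 = 1/12 ✓
b·A²c: 101/126·21/404 = 1/24 ✓; 4 stages ⇒ order 4.

4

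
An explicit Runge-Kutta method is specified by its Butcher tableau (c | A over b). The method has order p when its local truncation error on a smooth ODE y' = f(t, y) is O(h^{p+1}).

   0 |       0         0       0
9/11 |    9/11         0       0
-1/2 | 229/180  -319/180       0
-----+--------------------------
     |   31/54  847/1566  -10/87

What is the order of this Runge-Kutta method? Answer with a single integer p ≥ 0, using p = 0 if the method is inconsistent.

b = (31/54, 847/1566, -10/87)
c = (0, 9/11, -1/2)
Ac = (0, 0, -29/20)
Σ b_i: 31/54·1 + 847/1566·1 + (-10/87)·1 = 1 ✓
b·c: 847/1566·9/11 + (-10/87)·(-1/2) = 1/2 ✓
b·c²: 847/1566·81/121 + (-10/87)·1/4 = 1/3 ✓
b·Ac: (-10/87)·(-29/20) = 1/6 ✓; 3 stages ⇒ order 3.

3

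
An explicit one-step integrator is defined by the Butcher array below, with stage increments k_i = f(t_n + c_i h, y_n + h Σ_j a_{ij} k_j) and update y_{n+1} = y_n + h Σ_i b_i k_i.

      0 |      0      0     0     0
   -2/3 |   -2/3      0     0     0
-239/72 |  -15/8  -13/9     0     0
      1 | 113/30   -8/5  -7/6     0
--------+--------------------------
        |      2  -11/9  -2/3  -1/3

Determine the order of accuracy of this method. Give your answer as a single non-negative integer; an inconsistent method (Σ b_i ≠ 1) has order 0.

b = (2, -11/9, -2/3, -1/3)
c = (0, -2/3, -239/72, 1)
Ac = (0, 0, 26/27, 10669/2160)
Σ b_i: 2·1 + (-11/9)·1 + (-2/3)·1 + (-1/3)·1 = -2/9 ≠ 1 ⇒ order 0.

0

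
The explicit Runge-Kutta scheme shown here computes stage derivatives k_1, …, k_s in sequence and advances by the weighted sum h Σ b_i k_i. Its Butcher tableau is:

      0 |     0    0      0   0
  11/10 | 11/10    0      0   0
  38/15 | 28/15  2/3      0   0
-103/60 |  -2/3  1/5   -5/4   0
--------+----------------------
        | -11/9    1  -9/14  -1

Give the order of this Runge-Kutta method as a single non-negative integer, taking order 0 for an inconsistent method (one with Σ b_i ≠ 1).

0

b = (-11/9, 1, -9/14, -1)
c = (0, 11/10, 38/15, -103/60)
Ac = (0, 0, 11/15, -221/75)
Σ b_i: (-11/9)·1 + 1·1 + (-9/14)·1 + (-1)·1 = -235/126 ≠ 1 ⇒ order 0.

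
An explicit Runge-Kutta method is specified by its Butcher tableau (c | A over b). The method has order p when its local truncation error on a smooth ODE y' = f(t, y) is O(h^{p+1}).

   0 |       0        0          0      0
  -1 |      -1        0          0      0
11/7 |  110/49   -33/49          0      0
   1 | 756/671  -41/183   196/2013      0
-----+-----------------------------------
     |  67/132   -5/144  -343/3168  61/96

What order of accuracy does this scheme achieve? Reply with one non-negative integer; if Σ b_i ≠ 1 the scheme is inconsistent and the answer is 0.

b = (67/132, -5/144, -343/3168, 61/96)
c = (0, -1, 11/7, 1)
Ac = (0, 0, 33/49, 23/61)
Σ b_i: 67/132·1 + (-5/144)·1 + (-343/3168)·1 + 61/96·1 = 1 ✓
b·c: (-5/144)·(-1) + (-343/3168)·11/7 + 61/96·1 = 1/2 ✓
b·c²: (-5/144)·1 + (-343/3168)·121/49 + 61/96·1 = 1/3 ✓
b·Ac: (-343/3168)·33/49 + 61/96·23/61 = 1/6 ✓
b·c³: (-5/144)·(-1) + (-343/3168)·1331/343 + 61/96·1 = 1/4 ✓
b·(c∘Ac): (-343/3168)·363/343 + 61/96·23/61 = 1/8 ✓
b·Ac²: (-343/3168)·(-33/49) + 61/96·1/61 = 1/12 ✓
b·A²c: 61/96·4/61 = 1/24 ✓; 4 stages ⇒ order 4.

4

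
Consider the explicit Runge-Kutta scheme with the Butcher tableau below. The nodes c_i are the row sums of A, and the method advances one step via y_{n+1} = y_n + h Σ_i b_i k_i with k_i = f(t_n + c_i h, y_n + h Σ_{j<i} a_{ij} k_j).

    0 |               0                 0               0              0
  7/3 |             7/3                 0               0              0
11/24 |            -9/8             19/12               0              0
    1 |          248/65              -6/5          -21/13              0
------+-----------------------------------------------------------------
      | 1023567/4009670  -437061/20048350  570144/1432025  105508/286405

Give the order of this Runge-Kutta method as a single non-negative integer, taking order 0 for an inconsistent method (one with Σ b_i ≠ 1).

b = (1023567/4009670, -437061/20048350, 570144/1432025, 105508/286405)
c = (0, 7/3, 11/24, 1)
Ac = (0, 0, 133/36, -1841/520)
Σ b_i: 1023567/4009670·1 + (-437061/20048350)·1 + 570144/1432025·1 + 105508/286405·1 = 1 ✓
b·c: (-437061/20048350)·7/3 + 570144/1432025·11/24 + 105508/286405·1 = 1/2 ✓
b·c²: (-437061/20048350)·49/9 + 570144/1432025·121/576 + 105508/286405·1 = 1/3 ✓
b·Ac: 570144/1432025·133/36 + 105508/286405·(-1841/520) = 1/6 ✓
b·c³: (-437061/20048350)·343/27 + 570144/1432025·1331/13824 + 105508/286405·1 = 5352253/41242320 ≠ 1/4 ⇒ order 3.
b·(c∘Ac): 570144/1432025·1463/864 + 105508/286405·(-1841/520) = -2320141/3682350 ≠ 1/8
b·Ac²: 570144/1432025·931/108 + 105508/286405·(-85771/12480) = 1060861/1178352 ≠ 1/12
b·A²c: 105508/286405·(-931/156) = -38551/17535 ≠ 1/24

3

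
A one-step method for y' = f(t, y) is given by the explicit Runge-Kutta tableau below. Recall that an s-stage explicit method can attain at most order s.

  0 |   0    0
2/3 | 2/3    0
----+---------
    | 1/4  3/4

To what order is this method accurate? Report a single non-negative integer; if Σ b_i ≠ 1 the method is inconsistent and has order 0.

b = (1/4, 3/4)
c = (0, 2/3)
Σ b_i: 1/4·1 + 3/4·1 = 1 ✓
b·c: 3/4·2/3 = 1/2 ✓; 2 stages ⇒ order 2.

2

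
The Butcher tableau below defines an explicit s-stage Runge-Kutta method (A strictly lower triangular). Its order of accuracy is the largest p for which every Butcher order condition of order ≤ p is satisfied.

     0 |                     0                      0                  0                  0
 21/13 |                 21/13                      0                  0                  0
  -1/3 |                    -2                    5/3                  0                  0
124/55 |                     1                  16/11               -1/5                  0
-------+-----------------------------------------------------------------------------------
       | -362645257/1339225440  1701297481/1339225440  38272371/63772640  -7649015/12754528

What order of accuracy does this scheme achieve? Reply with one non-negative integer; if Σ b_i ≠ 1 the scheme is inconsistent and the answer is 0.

b = (-362645257/1339225440, 1701297481/1339225440, 38272371/63772640, -7649015/12754528)
c = (0, 21/13, -1/3, 124/55)
Ac = (0, 0, 35/13, 5183/2145)
Σ b_i: (-362645257/1339225440)·1 + 1701297481/1339225440·1 + 38272371/63772640·1 + (-7649015/12754528)·1 = 1 ✓
b·c: 1701297481/1339225440·21/13 + 38272371/63772640·(-1/3) + (-7649015/12754528)·124/55 = 1/2 ✓
b·c²: 1701297481/1339225440·441/169 + 38272371/63772640·1/9 + (-7649015/12754528)·15376/3025 = 1/3 ✓
b·Ac: 38272371/63772640·35/13 + (-7649015/12754528)·5183/2145 = 1/6 ✓
b·c³: 1701297481/1339225440·9261/2197 + 38272371/63772640·(-1/27) + (-7649015/12754528)·1906624/166375 = -12152232797/7891864200 ≠ 1/4 ⇒ order 3.
b·(c∘Ac): 38272371/63772640·(-35/39) + (-7649015/12754528)·642692/117975 = -9465087941/2487132960 ≠ 1/8
b·Ac²: 38272371/63772640·735/169 + (-7649015/12754528)·315661/83655 = 129508165/373069944 ≠ 1/12
b·A²c: (-7649015/12754528)·(-7/13) = 53543105/165808864 ≠ 1/24

3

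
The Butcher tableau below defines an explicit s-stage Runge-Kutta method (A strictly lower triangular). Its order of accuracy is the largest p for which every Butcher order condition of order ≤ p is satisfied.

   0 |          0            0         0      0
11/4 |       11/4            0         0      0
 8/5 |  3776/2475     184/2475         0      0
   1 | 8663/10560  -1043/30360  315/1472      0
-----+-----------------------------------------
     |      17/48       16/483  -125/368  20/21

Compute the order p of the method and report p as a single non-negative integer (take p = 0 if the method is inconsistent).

4

b = (17/48, 16/483, -125/368, 20/21)
c = (0, 11/4, 8/5, 1)
Ac = (0, 0, 46/225, 119/480)
Σ b_i: 17/48·1 + 16/483·1 + (-125/368)·1 + 20/21·1 = 1 ✓
b·c: 16/483·11/4 + (-125/368)·8/5 + 20/21·1 = 1/2 ✓
b·c²: 16/483·121/16 + (-125/368)·64/25 + 20/21·1 = 1/3 ✓
b·Ac: (-125/368)·46/225 + 20/21·119/480 = 1/6 ✓
b·c³: 16/483·1331/64 + (-125/368)·512/125 + 20/21·1 = 1/4 ✓
b·(c∘Ac): (-125/368)·368/1125 + 20/21·119/480 = 1/8 ✓
b·Ac²: (-125/368)·253/450 + 20/21·553/1920 = 1/12 ✓
b·A²c: 20/21·7/160 = 1/24 ✓; 4 stages ⇒ order 4.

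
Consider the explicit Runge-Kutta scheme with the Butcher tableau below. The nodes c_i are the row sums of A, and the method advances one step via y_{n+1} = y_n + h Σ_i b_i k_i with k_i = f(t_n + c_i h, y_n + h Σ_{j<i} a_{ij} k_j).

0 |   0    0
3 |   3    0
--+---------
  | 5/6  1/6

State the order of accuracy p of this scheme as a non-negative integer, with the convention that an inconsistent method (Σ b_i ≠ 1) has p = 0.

2

b = (5/6, 1/6)
c = (0, 3)
Σ b_i: 5/6·1 + 1/6·1 = 1 ✓
b·c: 1/6·3 = 1/2 ✓; 2 stages ⇒ order 2.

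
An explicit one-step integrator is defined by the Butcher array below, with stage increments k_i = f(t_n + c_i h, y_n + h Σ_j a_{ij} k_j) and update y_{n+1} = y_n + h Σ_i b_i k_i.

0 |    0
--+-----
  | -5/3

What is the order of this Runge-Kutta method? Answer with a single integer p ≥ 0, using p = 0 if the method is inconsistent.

b = (-5/3)
c = (0)
Σ b_i: (-5/3)·1 = -5/3 ≠ 1 ⇒ order 0.

0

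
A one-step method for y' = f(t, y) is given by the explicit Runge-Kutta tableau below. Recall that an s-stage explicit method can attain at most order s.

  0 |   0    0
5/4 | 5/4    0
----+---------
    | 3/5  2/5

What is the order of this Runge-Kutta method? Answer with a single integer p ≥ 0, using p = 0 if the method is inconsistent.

2

b = (3/5, 2/5)
c = (0, 5/4)
Σ b_i: 3/5·1 + 2/5·1 = 1 ✓
b·c: 2/5·5/4 = 1/2 ✓; 2 stages ⇒ order 2.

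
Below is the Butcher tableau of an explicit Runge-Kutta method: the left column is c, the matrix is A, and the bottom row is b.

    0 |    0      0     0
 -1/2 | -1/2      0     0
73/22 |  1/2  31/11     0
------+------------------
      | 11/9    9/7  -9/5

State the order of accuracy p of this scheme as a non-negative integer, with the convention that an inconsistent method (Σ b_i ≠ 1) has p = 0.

0

b = (11/9, 9/7, -9/5)
c = (0, -1/2, 73/22)
Ac = (0, 0, -31/22)
Σ b_i: 11/9·1 + 9/7·1 + (-9/5)·1 = 223/315 ≠ 1 ⇒ order 0.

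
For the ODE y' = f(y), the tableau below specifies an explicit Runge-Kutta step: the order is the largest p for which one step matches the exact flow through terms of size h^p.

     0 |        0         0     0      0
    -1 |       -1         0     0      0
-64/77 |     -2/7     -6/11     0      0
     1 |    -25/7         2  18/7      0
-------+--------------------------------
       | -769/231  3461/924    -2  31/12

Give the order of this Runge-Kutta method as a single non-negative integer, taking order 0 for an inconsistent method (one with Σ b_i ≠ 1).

b = (-769/231, 3461/924, -2, 31/12)
c = (0, -1, -64/77, 1)
Ac = (0, 0, 6/11, -2230/539)
Σ b_i: (-769/231)·1 + 3461/924·1 + (-2)·1 + 31/12·1 = 1 ✓
b·c: 3461/924·(-1) + (-2)·(-64/77) + 31/12·1 = 1/2 ✓
b·c²: 3461/924·1 + (-2)·4096/5929 + 31/12·1 = 87998/17787 ≠ 1/3 ⇒ order 2.
b·Ac: (-2)·6/11 + 31/12·(-2230/539) = -3463/294 ≠ 1/6

2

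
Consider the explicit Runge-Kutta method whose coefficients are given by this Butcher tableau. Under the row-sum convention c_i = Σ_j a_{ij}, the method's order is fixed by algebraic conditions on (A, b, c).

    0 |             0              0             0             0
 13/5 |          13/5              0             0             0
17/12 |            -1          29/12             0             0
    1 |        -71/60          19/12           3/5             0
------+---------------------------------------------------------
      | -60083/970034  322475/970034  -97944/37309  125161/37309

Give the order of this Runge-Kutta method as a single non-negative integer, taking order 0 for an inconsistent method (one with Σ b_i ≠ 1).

3

b = (-60083/970034, 322475/970034, -97944/37309, 125161/37309)
c = (0, 13/5, 17/12, 1)
Ac = (0, 0, 377/60, 149/30)
Σ b_i: (-60083/970034)·1 + 322475/970034·1 + (-97944/37309)·1 + 125161/37309·1 = 1 ✓
b·c: 322475/970034·13/5 + (-97944/37309)·17/12 + 125161/37309·1 = 1/2 ✓
b·c²: 322475/970034·169/25 + (-97944/37309)·289/144 + 125161/37309·1 = 1/3 ✓
b·Ac: (-97944/37309)·377/60 + 125161/37309·149/30 = 1/6 ✓
b·c³: 322475/970034·2197/125 + (-97944/37309)·4913/1728 + 125161/37309·1 = 23285711/13431240 ≠ 1/4 ⇒ order 3.
b·(c∘Ac): (-97944/37309)·6409/720 + 125161/37309·149/30 = -750614/111927 ≠ 1/8
b·Ac²: (-97944/37309)·4901/300 + 125161/37309·4763/400 = -43889549/14923600 ≠ 1/12
b·A²c: 125161/37309·377/100 = 47185697/3730900 ≠ 1/24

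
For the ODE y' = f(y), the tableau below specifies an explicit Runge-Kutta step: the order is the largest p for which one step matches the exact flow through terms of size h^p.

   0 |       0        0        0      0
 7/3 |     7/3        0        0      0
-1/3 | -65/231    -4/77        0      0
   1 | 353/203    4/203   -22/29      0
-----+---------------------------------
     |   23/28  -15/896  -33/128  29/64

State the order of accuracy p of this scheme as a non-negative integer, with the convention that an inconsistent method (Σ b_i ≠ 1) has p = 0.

b = (23/28, -15/896, -33/128, 29/64)
c = (0, 7/3, -1/3, 1)
Ac = (0, 0, -4/33, 26/87)
Σ b_i: 23/28·1 + (-15/896)·1 + (-33/128)·1 + 29/64·1 = 1 ✓
b·c: (-15/896)·7/3 + (-33/128)·(-1/3) + 29/64·1 = 1/2 ✓
b·c²: (-15/896)·49/9 + (-33/128)·1/9 + 29/64·1 = 1/3 ✓
b·Ac: (-33/128)·(-4/33) + 29/64·26/87 = 1/6 ✓
b·c³: (-15/896)·343/27 + (-33/128)·(-1/27) + 29/64·1 = 1/4 ✓
b·(c∘Ac): (-33/128)·4/99 + 29/64·26/87 = 1/8 ✓
b·Ac²: (-33/128)·(-28/99) + 29/64·2/87 = 1/12 ✓
b·A²c: 29/64·8/87 = 1/24 ✓; 4 stages ⇒ order 4.

4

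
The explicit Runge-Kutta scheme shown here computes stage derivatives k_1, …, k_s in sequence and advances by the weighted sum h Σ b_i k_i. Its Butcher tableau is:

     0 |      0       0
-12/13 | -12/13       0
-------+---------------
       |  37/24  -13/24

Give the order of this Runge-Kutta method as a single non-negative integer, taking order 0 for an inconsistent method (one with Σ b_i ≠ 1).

b = (37/24, -13/24)
c = (0, -12/13)
Σ b_i: 37/24·1 + (-13/24)·1 = 1 ✓
b·c: (-13/24)·(-12/13) = 1/2 ✓; 2 stages ⇒ order 2.

2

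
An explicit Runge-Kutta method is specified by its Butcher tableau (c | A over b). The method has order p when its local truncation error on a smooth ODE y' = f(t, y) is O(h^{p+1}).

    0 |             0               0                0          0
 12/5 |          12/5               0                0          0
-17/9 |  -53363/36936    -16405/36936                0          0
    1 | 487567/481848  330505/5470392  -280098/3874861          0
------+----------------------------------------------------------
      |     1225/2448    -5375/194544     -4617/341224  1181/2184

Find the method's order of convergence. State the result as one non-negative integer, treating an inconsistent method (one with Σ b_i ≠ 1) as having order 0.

4

b = (1225/2448, -5375/194544, -4617/341224, 1181/2184)
c = (0, 12/5, -17/9, 1)
Ac = (0, 0, -3281/3078, 665/2362)
Σ b_i: 1225/2448·1 + (-5375/194544)·1 + (-4617/341224)·1 + 1181/2184·1 = 1 ✓
b·c: (-5375/194544)·12/5 + (-4617/341224)·(-17/9) + 1181/2184·1 = 1/2 ✓
b·c²: (-5375/194544)·144/25 + (-4617/341224)·289/81 + 1181/2184·1 = 1/3 ✓
b·Ac: (-4617/341224)·(-3281/3078) + 1181/2184·665/2362 = 1/6 ✓
b·c³: (-5375/194544)·1728/125 + (-4617/341224)·(-4913/729) + 1181/2184·1 = 1/4 ✓
b·(c∘Ac): (-4617/341224)·55777/27702 + 1181/2184·665/2362 = 1/8 ✓
b·Ac²: (-4617/341224)·(-6562/2565) + 1181/2184·532/5905 = 1/12 ✓
b·A²c: 1181/2184·91/1181 = 1/24 ✓; 4 stages ⇒ order 4.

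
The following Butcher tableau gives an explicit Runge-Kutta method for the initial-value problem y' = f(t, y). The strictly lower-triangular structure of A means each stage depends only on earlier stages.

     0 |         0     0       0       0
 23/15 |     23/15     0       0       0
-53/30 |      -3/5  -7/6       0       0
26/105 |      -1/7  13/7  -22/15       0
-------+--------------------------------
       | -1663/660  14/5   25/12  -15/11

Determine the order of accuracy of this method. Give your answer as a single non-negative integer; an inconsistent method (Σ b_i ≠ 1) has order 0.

b = (-1663/660, 14/5, 25/12, -15/11)
c = (0, 23/15, -53/30, 26/105)
Ac = (0, 0, -161/90, 8566/1575)
Σ b_i: (-1663/660)·1 + 14/5·1 + 25/12·1 + (-15/11)·1 = 1 ✓
b·c: 14/5·23/15 + 25/12·(-53/30) + (-15/11)·26/105 = 38131/138600 ≠ 1/2 ⇒ order 1.

1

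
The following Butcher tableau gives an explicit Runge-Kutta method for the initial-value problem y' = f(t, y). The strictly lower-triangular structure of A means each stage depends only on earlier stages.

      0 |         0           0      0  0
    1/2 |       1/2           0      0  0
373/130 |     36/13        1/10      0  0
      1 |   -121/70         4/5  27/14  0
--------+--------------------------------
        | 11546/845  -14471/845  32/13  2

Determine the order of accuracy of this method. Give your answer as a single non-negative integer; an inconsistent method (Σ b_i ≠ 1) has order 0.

2

b = (11546/845, -14471/845, 32/13, 2)
c = (0, 1/2, 373/130, 1)
Ac = (0, 0, 1/20, 10799/1820)
Σ b_i: 11546/845·1 + (-14471/845)·1 + 32/13·1 + 2·1 = 1 ✓
b·c: (-14471/845)·1/2 + 32/13·373/130 + 2·1 = 1/2 ✓
b·c²: (-14471/845)·1/4 + 32/13·139129/16900 + 2·1 = 3950913/219700 ≠ 1/3 ⇒ order 2.
b·Ac: 32/13·1/20 + 2·10799/1820 = 10911/910 ≠ 1/6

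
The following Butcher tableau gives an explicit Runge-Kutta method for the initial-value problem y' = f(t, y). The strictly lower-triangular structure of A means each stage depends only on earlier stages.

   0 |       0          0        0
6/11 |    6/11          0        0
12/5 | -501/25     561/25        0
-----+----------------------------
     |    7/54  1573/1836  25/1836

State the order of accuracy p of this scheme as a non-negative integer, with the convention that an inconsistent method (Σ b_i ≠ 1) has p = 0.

b = (7/54, 1573/1836, 25/1836)
c = (0, 6/11, 12/5)
Ac = (0, 0, 306/25)
Σ b_i: 7/54·1 + 1573/1836·1 + 25/1836·1 = 1 ✓
b·c: 1573/1836·6/11 + 25/1836·12/5 = 1/2 ✓
b·c²: 1573/1836·36/121 + 25/1836·144/25 = 1/3 ✓
b·Ac: 25/1836·306/25 = 1/6 ✓; 3 stages ⇒ order 3.

3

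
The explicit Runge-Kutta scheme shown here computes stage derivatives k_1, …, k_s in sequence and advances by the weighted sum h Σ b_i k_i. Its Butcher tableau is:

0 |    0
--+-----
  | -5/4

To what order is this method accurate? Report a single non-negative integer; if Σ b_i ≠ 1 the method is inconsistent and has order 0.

0

b = (-5/4)
c = (0)
Σ b_i: (-5/4)·1 = -5/4 ≠ 1 ⇒ order 0.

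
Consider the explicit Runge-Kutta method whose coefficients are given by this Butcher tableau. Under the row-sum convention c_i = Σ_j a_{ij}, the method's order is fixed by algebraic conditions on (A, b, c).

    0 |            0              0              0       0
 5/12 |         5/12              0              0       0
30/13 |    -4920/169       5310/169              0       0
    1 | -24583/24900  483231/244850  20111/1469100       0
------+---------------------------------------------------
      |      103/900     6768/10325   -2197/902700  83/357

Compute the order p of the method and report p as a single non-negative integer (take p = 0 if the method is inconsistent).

4

b = (103/900, 6768/10325, -2197/902700, 83/357)
c = (0, 5/12, 30/13, 1)
Ac = (0, 0, 4425/338, 567/664)
Σ b_i: 103/900·1 + 6768/10325·1 + (-2197/902700)·1 + 83/357·1 = 1 ✓
b·c: 6768/10325·5/12 + (-2197/902700)·30/13 + 83/357·1 = 1/2 ✓
b·c²: 6768/10325·25/144 + (-2197/902700)·900/169 + 83/357·1 = 1/3 ✓
b·Ac: (-2197/902700)·4425/338 + 83/357·567/664 = 1/6 ✓
b·c³: 6768/10325·125/1728 + (-2197/902700)·27000/2197 + 83/357·1 = 1/4 ✓
b·(c∘Ac): (-2197/902700)·66375/2197 + 83/357·567/664 = 1/8 ✓
b·Ac²: (-2197/902700)·7375/1352 + 83/357·3311/7968 = 1/12 ✓
b·A²c: 83/357·119/664 = 1/24 ✓; 4 stages ⇒ order 4.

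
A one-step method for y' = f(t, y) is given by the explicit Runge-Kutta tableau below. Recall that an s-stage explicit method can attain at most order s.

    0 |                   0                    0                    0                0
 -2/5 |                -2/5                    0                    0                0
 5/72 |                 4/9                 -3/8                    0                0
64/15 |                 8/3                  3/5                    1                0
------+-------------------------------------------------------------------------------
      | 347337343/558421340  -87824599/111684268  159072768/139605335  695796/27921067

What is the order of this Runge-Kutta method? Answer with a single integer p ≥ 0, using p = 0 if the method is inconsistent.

b = (347337343/558421340, -87824599/111684268, 159072768/139605335, 695796/27921067)
c = (0, -2/5, 5/72, 64/15)
Ac = (0, 0, 3/20, -307/1800)
Σ b_i: 347337343/558421340·1 + (-87824599/111684268)·1 + 159072768/139605335·1 + 695796/27921067·1 = 1 ✓
b·c: (-87824599/111684268)·(-2/5) + 159072768/139605335·5/72 + 695796/27921067·64/15 = 1/2 ✓
b·c²: (-87824599/111684268)·4/25 + 159072768/139605335·25/5184 + 695796/27921067·4096/225 = 1/3 ✓
b·Ac: 159072768/139605335·3/20 + 695796/27921067·(-307/1800) = 1/6 ✓
b·c³: (-87824599/111684268)·(-8/125) + 159072768/139605335·125/373248 + 695796/27921067·262144/3375 = 37435446869/18846720225 ≠ 1/4 ⇒ order 3.
b·(c∘Ac): 159072768/139605335·1/96 + 695796/27921067·(-2456/3375) = -196798192/31411200375 ≠ 1/8
b·Ac²: 159072768/139605335·(-3/50) + 695796/27921067·65333/648000 = -3971638013/60309504720 ≠ 1/12
b·A²c: 695796/27921067·3/20 = 521847/139605335 ≠ 1/24

3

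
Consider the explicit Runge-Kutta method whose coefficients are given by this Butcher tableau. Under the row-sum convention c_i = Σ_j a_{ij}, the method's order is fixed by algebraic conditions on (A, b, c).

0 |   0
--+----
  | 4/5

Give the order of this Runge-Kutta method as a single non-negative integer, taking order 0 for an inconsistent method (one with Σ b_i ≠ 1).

b = (4/5)
c = (0)
Σ b_i: 4/5·1 = 4/5 ≠ 1 ⇒ order 0.

0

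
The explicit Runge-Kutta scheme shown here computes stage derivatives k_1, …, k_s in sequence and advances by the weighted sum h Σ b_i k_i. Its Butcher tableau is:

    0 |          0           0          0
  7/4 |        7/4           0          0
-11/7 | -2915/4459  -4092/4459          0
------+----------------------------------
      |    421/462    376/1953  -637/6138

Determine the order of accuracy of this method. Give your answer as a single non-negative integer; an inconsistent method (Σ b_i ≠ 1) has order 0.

3

b = (421/462, 376/1953, -637/6138)
c = (0, 7/4, -11/7)
Ac = (0, 0, -1023/637)
Σ b_i: 421/462·1 + 376/1953·1 + (-637/6138)·1 = 1 ✓
b·c: 376/1953·7/4 + (-637/6138)·(-11/7) = 1/2 ✓
b·c²: 376/1953·49/16 + (-637/6138)·121/49 = 1/3 ✓
b·Ac: (-637/6138)·(-1023/637) = 1/6 ✓; 3 stages ⇒ order 3.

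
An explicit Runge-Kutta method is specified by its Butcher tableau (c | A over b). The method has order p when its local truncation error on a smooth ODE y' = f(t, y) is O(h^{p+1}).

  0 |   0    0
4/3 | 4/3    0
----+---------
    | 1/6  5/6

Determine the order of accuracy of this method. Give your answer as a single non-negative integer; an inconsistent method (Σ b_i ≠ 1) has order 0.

b = (1/6, 5/6)
c = (0, 4/3)
Σ b_i: 1/6·1 + 5/6·1 = 1 ✓
b·c: 5/6·4/3 = 10/9 ≠ 1/2 ⇒ order 1.

1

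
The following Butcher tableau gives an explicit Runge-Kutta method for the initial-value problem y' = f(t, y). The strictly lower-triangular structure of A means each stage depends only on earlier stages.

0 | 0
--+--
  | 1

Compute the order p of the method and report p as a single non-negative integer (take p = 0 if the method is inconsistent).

b = (1)
c = (0)
Σ b_i: 1·1 = 1 ✓; 1 stage ⇒ order 1.

1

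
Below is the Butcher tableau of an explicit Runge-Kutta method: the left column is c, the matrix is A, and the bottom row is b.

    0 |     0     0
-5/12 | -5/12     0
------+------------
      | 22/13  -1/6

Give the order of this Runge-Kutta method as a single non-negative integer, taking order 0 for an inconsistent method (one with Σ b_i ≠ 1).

b = (22/13, -1/6)
c = (0, -5/12)
Σ b_i: 22/13·1 + (-1/6)·1 = 119/78 ≠ 1 ⇒ order 0.

0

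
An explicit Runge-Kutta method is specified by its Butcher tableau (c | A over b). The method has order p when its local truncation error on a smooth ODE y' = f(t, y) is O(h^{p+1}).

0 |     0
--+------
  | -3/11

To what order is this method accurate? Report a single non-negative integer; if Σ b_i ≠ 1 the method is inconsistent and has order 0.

0

b = (-3/11)
c = (0)
Σ b_i: (-3/11)·1 = -3/11 ≠ 1 ⇒ order 0.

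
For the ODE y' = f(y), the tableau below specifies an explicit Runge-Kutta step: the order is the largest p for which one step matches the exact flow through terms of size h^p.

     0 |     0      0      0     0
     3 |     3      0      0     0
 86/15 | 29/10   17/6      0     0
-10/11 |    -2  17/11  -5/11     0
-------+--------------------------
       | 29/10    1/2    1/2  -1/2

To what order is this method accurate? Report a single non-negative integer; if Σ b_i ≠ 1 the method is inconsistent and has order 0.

b = (29/10, 1/2, 1/2, -1/2)
c = (0, 3, 86/15, -10/11)
Ac = (0, 0, 17/2, 67/33)
Σ b_i: 29/10·1 + 1/2·1 + 1/2·1 + (-1/2)·1 = 17/5 ≠ 1 ⇒ order 0.

0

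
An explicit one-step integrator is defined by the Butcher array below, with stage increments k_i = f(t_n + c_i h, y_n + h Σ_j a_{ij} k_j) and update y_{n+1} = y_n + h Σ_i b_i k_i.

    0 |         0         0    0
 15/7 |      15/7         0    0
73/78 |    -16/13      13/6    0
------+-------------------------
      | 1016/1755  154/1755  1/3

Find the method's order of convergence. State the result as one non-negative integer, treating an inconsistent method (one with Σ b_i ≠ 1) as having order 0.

b = (1016/1755, 154/1755, 1/3)
c = (0, 15/7, 73/78)
Ac = (0, 0, 65/14)
Σ b_i: 1016/1755·1 + 154/1755·1 + 1/3·1 = 1 ✓
b·c: 154/1755·15/7 + 1/3·73/78 = 1/2 ✓
b·c²: 154/1755·225/49 + 1/3·5329/6084 = 88783/127764 ≠ 1/3 ⇒ order 2.
b·Ac: 1/3·65/14 = 65/42 ≠ 1/6

2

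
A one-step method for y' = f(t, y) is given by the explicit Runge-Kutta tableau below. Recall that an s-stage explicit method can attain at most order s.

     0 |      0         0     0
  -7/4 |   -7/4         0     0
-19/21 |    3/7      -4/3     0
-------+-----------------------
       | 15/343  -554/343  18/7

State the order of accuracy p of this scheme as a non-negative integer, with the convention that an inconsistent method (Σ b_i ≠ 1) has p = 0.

b = (15/343, -554/343, 18/7)
c = (0, -7/4, -19/21)
Ac = (0, 0, 7/3)
Σ b_i: 15/343·1 + (-554/343)·1 + 18/7·1 = 1 ✓
b·c: (-554/343)·(-7/4) + 18/7·(-19/21) = 1/2 ✓
b·c²: (-554/343)·49/16 + 18/7·361/441 = -7797/2744 ≠ 1/3 ⇒ order 2.
b·Ac: 18/7·7/3 = 6 ≠ 1/6

2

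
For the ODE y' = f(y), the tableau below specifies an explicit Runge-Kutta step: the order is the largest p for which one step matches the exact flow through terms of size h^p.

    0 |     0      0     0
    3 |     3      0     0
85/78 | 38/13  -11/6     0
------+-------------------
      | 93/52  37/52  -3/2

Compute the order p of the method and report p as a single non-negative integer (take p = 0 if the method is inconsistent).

b = (93/52, 37/52, -3/2)
c = (0, 3, 85/78)
Ac = (0, 0, -11/2)
Σ b_i: 93/52·1 + 37/52·1 + (-3/2)·1 = 1 ✓
b·c: 37/52·3 + (-3/2)·85/78 = 1/2 ✓
b·c²: 37/52·9 + (-3/2)·7225/6084 = 18749/4056 ≠ 1/3 ⇒ order 2.
b·Ac: (-3/2)·(-11/2) = 33/4 ≠ 1/6

2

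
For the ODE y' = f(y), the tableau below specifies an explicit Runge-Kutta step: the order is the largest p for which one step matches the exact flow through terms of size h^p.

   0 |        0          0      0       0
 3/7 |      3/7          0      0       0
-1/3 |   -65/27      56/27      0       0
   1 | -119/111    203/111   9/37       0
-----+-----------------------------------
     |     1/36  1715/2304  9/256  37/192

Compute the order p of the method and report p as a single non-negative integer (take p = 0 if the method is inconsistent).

4

b = (1/36, 1715/2304, 9/256, 37/192)
c = (0, 3/7, -1/3, 1)
Ac = (0, 0, 8/9, 26/37)
Σ b_i: 1/36·1 + 1715/2304·1 + 9/256·1 + 37/192·1 = 1 ✓
b·c: 1715/2304·3/7 + 9/256·(-1/3) + 37/192·1 = 1/2 ✓
b·c²: 1715/2304·9/49 + 9/256·1/9 + 37/192·1 = 1/3 ✓
b·Ac: 9/256·8/9 + 37/192·26/37 = 1/6 ✓
b·c³: 1715/2304·27/343 + 9/256·(-1/27) + 37/192·1 = 1/4 ✓
b·(c∘Ac): 9/256·(-8/27) + 37/192·26/37 = 1/8 ✓
b·Ac²: 9/256·8/21 + 37/192·94/259 = 1/12 ✓
b·A²c: 37/192·8/37 = 1/24 ✓; 4 stages ⇒ order 4.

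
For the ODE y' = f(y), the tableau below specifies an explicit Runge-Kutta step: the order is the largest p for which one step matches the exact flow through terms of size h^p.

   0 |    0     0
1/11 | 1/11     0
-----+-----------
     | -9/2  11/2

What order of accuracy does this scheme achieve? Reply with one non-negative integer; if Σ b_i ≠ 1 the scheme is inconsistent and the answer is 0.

b = (-9/2, 11/2)
c = (0, 1/11)
Σ b_i: (-9/2)·1 + 11/2·1 = 1 ✓
b·c: 11/2·1/11 = 1/2 ✓; 2 stages ⇒ order 2.

2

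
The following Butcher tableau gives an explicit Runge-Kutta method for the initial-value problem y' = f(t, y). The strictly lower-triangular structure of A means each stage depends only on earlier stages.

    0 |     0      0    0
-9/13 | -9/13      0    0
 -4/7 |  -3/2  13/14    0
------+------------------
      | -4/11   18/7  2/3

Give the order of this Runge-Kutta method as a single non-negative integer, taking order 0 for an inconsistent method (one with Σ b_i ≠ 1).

0

b = (-4/11, 18/7, 2/3)
c = (0, -9/13, -4/7)
Ac = (0, 0, -9/14)
Σ b_i: (-4/11)·1 + 18/7·1 + 2/3·1 = 664/231 ≠ 1 ⇒ order 0.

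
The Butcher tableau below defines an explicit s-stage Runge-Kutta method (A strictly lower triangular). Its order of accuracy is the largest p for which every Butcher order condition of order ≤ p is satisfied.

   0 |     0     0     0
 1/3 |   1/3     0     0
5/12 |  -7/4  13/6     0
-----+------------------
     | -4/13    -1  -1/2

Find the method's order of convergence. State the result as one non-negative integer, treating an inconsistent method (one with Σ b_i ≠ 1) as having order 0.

0

b = (-4/13, -1, -1/2)
c = (0, 1/3, 5/12)
Ac = (0, 0, 13/18)
Σ b_i: (-4/13)·1 + (-1)·1 + (-1/2)·1 = -47/26 ≠ 1 ⇒ order 0.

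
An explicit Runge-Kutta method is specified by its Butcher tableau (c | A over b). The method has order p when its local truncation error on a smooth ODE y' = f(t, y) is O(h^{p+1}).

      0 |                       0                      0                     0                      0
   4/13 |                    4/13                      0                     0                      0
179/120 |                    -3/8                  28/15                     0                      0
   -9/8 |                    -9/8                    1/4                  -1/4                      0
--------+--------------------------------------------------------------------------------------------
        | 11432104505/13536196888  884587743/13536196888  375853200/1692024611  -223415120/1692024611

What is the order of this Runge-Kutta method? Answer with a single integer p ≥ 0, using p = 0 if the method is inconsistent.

b = (11432104505/13536196888, 884587743/13536196888, 375853200/1692024611, -223415120/1692024611)
c = (0, 4/13, 179/120, -9/8)
Ac = (0, 0, 112/195, -1847/6240)
Σ b_i: 11432104505/13536196888·1 + 884587743/13536196888·1 + 375853200/1692024611·1 + (-223415120/1692024611)·1 = 1 ✓
b·c: 884587743/13536196888·4/13 + 375853200/1692024611·179/120 + (-223415120/1692024611)·(-9/8) = 1/2 ✓
b·c²: 884587743/13536196888·16/169 + 375853200/1692024611·32041/14400 + (-223415120/1692024611)·81/64 = 1/3 ✓
b·Ac: 375853200/1692024611·112/195 + (-223415120/1692024611)·(-1847/6240) = 1/6 ✓
b·c³: 884587743/13536196888·64/2197 + 375853200/1692024611·5735339/1728000 + (-223415120/1692024611)·(-729/512) = 14684022761621/15837350358960 ≠ 1/4 ⇒ order 3.
b·(c∘Ac): 375853200/1692024611·2506/2925 + (-223415120/1692024611)·5541/16640 = 154513262849/1055823357264 ≠ 1/8
b·Ac²: 375853200/1692024611·448/2535 + (-223415120/1692024611)·(-5184529/9734400) = 133497777049/1218257719920 ≠ 1/12
b·A²c: (-223415120/1692024611)·(-28/195) = 1251124672/65988959829 ≠ 1/24

3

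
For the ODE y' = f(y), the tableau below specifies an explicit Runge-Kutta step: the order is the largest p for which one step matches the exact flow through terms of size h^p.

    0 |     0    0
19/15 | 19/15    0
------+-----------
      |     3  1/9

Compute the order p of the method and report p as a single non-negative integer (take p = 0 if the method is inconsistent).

0

b = (3, 1/9)
c = (0, 19/15)
Σ b_i: 3·1 + 1/9·1 = 28/9 ≠ 1 ⇒ order 0.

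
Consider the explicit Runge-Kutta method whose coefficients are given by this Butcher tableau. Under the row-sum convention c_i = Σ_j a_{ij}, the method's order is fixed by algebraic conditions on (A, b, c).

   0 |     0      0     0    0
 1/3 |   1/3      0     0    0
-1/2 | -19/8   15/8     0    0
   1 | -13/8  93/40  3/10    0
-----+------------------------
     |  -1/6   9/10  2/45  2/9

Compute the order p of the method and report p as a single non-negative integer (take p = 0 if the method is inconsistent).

4

b = (-1/6, 9/10, 2/45, 2/9)
c = (0, 1/3, -1/2, 1)
Ac = (0, 0, 5/8, 5/8)
Σ b_i: (-1/6)·1 + 9/10·1 + 2/45·1 + 2/9·1 = 1 ✓
b·c: 9/10·1/3 + 2/45·(-1/2) + 2/9·1 = 1/2 ✓
b·c²: 9/10·1/9 + 2/45·1/4 + 2/9·1 = 1/3 ✓
b·Ac: 2/45·5/8 + 2/9·5/8 = 1/6 ✓
b·c³: 9/10·1/27 + 2/45·(-1/8) + 2/9·1 = 1/4 ✓
b·(c∘Ac): 2/45·(-5/16) + 2/9·5/8 = 1/8 ✓
b·Ac²: 2/45·5/24 + 2/9·1/3 = 1/12 ✓
b·A²c: 2/9·3/16 = 1/24 ✓; 4 stages ⇒ order 4.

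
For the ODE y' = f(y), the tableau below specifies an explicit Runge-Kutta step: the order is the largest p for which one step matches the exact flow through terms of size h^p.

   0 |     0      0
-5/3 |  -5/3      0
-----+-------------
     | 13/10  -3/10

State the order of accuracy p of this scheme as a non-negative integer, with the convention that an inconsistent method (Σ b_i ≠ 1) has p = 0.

2

b = (13/10, -3/10)
c = (0, -5/3)
Σ b_i: 13/10·1 + (-3/10)·1 = 1 ✓
b·c: (-3/10)·(-5/3) = 1/2 ✓; 2 stages ⇒ order 2.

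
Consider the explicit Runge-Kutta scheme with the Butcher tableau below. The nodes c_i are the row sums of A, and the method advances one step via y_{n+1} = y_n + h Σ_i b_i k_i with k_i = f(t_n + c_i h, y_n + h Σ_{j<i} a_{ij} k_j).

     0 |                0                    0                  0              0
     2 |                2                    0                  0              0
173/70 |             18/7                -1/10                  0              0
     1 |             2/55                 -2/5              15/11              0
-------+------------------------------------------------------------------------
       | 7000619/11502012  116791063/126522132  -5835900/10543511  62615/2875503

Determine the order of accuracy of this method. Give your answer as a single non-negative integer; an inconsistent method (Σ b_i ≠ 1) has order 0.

3

b = (7000619/11502012, 116791063/126522132, -5835900/10543511, 62615/2875503)
c = (0, 2, 173/70, 1)
Ac = (0, 0, -1/5, 1979/770)
Σ b_i: 7000619/11502012·1 + 116791063/126522132·1 + (-5835900/10543511)·1 + 62615/2875503·1 = 1 ✓
b·c: 116791063/126522132·2 + (-5835900/10543511)·173/70 + 62615/2875503·1 = 1/2 ✓
b·c²: 116791063/126522132·4 + (-5835900/10543511)·29929/4900 + 62615/2875503·1 = 1/3 ✓
b·Ac: (-5835900/10543511)·(-1/5) + 62615/2875503·1979/770 = 1/6 ✓
b·c³: 116791063/126522132·8 + (-5835900/10543511)·5177717/343000 + 62615/2875503·1 = -63667287/67095070 ≠ 1/4 ⇒ order 3.
b·(c∘Ac): (-5835900/10543511)·(-173/350) + 62615/2875503·1979/770 = 20848043/63261066 ≠ 1/8
b·Ac²: (-5835900/10543511)·(-2/5) + 62615/2875503·72539/10780 = 29623501/80514084 ≠ 1/12
b·A²c: 62615/2875503·(-3/11) = -62615/10543511 ≠ 1/24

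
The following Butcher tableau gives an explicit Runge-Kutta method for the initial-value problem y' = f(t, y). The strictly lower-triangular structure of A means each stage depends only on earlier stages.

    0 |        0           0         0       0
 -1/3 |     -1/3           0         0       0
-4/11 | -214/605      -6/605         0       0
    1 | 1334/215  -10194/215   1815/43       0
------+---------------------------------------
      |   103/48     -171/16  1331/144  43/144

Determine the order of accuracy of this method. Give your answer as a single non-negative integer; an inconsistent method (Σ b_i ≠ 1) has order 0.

b = (103/48, -171/16, 1331/144, 43/144)
c = (0, -1/3, -4/11, 1)
Ac = (0, 0, 2/605, 98/215)
Σ b_i: 103/48·1 + (-171/16)·1 + 1331/144·1 + 43/144·1 = 1 ✓
b·c: (-171/16)·(-1/3) + 1331/144·(-4/11) + 43/144·1 = 1/2 ✓
b·c²: (-171/16)·1/9 + 1331/144·16/121 + 43/144·1 = 1/3 ✓
b·Ac: 1331/144·2/605 + 43/144·98/215 = 1/6 ✓
b·c³: (-171/16)·(-1/27) + 1331/144·(-64/1331) + 43/144·1 = 1/4 ✓
b·(c∘Ac): 1331/144·(-8/6655) + 43/144·98/215 = 1/8 ✓
b·Ac²: 1331/144·(-2/1815) + 43/144·202/645 = 1/12 ✓
b·A²c: 43/144·6/43 = 1/24 ✓; 4 stages ⇒ order 4.

4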